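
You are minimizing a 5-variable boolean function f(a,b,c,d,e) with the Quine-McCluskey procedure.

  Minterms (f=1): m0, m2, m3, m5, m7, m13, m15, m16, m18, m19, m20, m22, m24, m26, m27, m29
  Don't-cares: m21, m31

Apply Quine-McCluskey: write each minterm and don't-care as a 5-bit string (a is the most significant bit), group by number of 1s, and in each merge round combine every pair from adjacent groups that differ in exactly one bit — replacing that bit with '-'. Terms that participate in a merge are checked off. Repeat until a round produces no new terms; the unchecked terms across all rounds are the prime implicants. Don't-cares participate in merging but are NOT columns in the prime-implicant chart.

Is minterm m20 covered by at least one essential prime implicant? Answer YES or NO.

YES

Round 0: 00000✓ 00010✓ 00011✓ 00101✓ 00111✓ 01101✓ 01111✓ 10000✓ 10010✓ 10011✓ 10100✓ 10101✓ 10110✓ 11000✓ 11010✓ 11011✓ 11101✓ 11111✓
Round 1: -0000✓ -0010✓ -0011✓ -0101✓ -1101✓ -1111✓ 0-101✓ 0-111✓ 00-11 000-0✓ 0001-✓ 001-1✓ 011-1✓ 1-000✓ 1-010✓ 1-011✓ 1-101✓ 10-00✓ 10-10✓ 100-0✓ 1001-✓ 101-0✓ 1010- 11-11 110-0✓ 1101-✓ 111-1✓
Round 2: --101 -00-0 -001- -11-1 0-1-1 1-0-0 1-01- 10--0
PIs = {--101, -00-0, -001-, -11-1, 0-1-1, 00-11, 1-0-0, 1-01-, 10--0, 1010-, 11-11}
Coverage chart:
  m0: -00-0 ←essential
  m2: -00-0,-001-
  m3: -001-,00-11
  m5: --101,0-1-1
  m7: 0-1-1,00-11
  m13: --101,-11-1,0-1-1
  m15: -11-1,0-1-1
  m16: -00-0,1-0-0,10--0
  m18: -00-0,-001-,1-0-0,1-01-,10--0
  m19: -001-,1-01-
  m20: 10--0,1010-
  m22: 10--0 ←essential
  m24: 1-0-0 ←essential
  m26: 1-0-0,1-01-
  m27: 1-01-,11-11
  m29: --101,-11-1
Essential: -00-0, 1-0-0, 10--0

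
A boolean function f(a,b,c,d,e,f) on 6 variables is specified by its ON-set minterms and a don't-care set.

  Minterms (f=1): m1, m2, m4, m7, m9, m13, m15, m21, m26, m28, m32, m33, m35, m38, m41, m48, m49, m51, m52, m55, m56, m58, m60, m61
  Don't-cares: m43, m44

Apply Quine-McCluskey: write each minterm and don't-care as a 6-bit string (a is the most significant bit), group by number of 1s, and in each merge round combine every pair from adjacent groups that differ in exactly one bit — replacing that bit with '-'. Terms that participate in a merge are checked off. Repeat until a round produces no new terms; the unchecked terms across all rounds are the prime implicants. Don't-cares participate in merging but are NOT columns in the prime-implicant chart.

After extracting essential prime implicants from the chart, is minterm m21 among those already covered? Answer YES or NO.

[col 0] 000001*, 000010, 000100, 000111*, 001001*, 001101*, 001111*, 010101, 011010*, 011100*, 100000*, 100001*, 100011*, 100110, 101001*, 101011*, 101100*, 110000*, 110001*, 110011*, 110100*, 110111*, 111000*, 111010*, 111100*, 111101*
[col 1] -00001*, -01001*, -11010, -11100, 00-001*, 00-111, 001-01, 0011-1, 1-0000*, 1-0001*, 1-0011*, 1-1100, 10-001*, 10-011*, 1000-1*, 10000-*, 1010-1*, 11-000*, 11-100*, 110-00*, 110-11, 1100-1*, 11000-*, 111-00*, 1110-0, 11110-
[col 2] -0-001, 1-00-1, 1-000-, 10-0-1, 11--00
Prime implicants: -0-001, -11010, -11100, 00-111, 000010, 000100, 001-01, 0011-1, 010101, 1-00-1, 1-000-, 1-1100, 10-0-1, 100110, 11--00, 110-11, 1110-0, 11110-
PI chart (minterm → PIs covering it):
  1 | -0-001  (sole → essential)
  2 | 000010  (sole → essential)
  4 | 000100  (sole → essential)
  7 | 00-111  (sole → essential)
  9 | -0-001,001-01
  13 | 001-01,0011-1
  15 | 00-111,0011-1
  21 | 010101  (sole → essential)
  26 | -11010  (sole → essential)
  28 | -11100  (sole → essential)
  32 | 1-000-  (sole → essential)
  33 | -0-001,1-00-1,1-000-,10-0-1
  35 | 1-00-1,10-0-1
  38 | 100110  (sole → essential)
  41 | -0-001,10-0-1
  48 | 1-000-,11--00
  49 | 1-00-1,1-000-
  51 | 1-00-1,110-11
  52 | 11--00  (sole → essential)
  55 | 110-11  (sole → essential)
  56 | 11--00,1110-0
  58 | -11010,1110-0
  60 | -11100,1-1100,11--00,11110-
  61 | 11110-  (sole → essential)
Essential prime implicants: -0-001, -11010, -11100, 00-111, 000010, 000100, 010101, 1-000-, 100110, 11--00, 110-11, 11110-

YES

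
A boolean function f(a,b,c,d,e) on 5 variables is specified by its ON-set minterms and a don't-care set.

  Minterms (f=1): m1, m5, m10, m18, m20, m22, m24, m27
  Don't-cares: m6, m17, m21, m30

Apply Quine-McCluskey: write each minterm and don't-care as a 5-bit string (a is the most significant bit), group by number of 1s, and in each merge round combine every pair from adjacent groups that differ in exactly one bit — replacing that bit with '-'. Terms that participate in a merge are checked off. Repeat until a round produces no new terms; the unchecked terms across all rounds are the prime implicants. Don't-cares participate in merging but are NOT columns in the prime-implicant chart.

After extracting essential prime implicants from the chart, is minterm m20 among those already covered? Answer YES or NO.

Round 0: 00001✓ 00101✓ 00110✓ 01010 10001✓ 10010✓ 10100✓ 10101✓ 10110✓ 11000 11011 11110✓
Round 1: -0001✓ -0101✓ -0110 00-01✓ 1-110 10-01✓ 10-10 101-0 1010-
Round 2: -0-01
PIs = {-0-01, -0110, 01010, 1-110, 10-10, 101-0, 1010-, 11000, 11011}
Coverage chart:
  m1: -0-01 ←essential
  m5: -0-01 ←essential
  m10: 01010 ←essential
  m18: 10-10 ←essential
  m20: 101-0,1010-
  m22: -0110,1-110,10-10,101-0
  m24: 11000 ←essential
  m27: 11011 ←essential
Essential: -0-01, 01010, 10-10, 11000, 11011

NO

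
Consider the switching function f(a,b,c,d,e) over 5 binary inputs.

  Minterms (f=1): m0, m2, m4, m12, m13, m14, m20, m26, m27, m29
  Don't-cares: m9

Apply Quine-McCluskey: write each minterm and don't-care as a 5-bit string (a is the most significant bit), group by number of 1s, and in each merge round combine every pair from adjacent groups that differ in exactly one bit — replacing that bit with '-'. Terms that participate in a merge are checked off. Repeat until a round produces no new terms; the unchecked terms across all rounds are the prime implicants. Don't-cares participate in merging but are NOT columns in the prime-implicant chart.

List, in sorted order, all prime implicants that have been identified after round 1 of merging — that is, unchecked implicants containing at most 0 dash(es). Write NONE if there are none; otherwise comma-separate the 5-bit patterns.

[col 0] 00000*, 00010*, 00100*, 01001*, 01100*, 01101*, 01110*, 10100*, 11010*, 11011*, 11101*
[col 1] -0100, -1101, 0-100, 00-00, 000-0, 01-01, 011-0, 0110-, 1101-
Prime implicants: -0100, -1101, 0-100, 00-00, 000-0, 01-01, 011-0, 0110-, 1101-

NONE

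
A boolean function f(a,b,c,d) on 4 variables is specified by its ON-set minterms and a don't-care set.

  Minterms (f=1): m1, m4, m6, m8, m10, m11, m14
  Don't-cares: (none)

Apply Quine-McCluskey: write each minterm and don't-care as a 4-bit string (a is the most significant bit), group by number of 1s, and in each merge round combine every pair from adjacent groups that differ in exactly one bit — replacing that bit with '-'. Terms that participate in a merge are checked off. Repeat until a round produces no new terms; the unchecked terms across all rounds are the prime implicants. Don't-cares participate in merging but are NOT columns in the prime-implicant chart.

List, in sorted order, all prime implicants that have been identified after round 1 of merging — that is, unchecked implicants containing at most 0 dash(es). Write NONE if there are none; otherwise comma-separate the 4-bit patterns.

size-2^0 implicants → 0001  0100(✓)  0110(✓)  1000(✓)  1010(✓)  1011(✓)  1110(✓)
size-2^1 implicants → -110  01-0  1-10  10-0  101-
Unchecked terms (primes): -110, 0001, 01-0, 1-10, 10-0, 101-

0001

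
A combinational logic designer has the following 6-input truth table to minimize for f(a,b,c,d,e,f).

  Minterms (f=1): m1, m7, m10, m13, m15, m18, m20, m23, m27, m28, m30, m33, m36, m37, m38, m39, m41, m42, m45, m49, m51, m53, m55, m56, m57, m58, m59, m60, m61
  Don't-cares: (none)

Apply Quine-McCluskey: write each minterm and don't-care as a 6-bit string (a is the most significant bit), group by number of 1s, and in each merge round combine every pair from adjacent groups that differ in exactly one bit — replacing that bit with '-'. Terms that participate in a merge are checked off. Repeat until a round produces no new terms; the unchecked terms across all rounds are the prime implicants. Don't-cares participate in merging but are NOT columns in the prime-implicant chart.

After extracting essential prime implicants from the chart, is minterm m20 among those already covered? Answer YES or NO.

YES

size-2^0 implicants → 000001(✓)  000111(✓)  001010(✓)  001101(✓)  001111(✓)  010010  010100(✓)  010111(✓)  011011(✓)  011100(✓)  011110(✓)  100001(✓)  100100(✓)  100101(✓)  100110(✓)  100111(✓)  101001(✓)  101010(✓)  101101(✓)  110001(✓)  110011(✓)  110101(✓)  110111(✓)  111000(✓)  111001(✓)  111010(✓)  111011(✓)  111100(✓)  111101(✓)
size-2^1 implicants → -00001  -00111(✓)  -01010  -01101  -10111(✓)  -11011  -11100  0-0111(✓)  00-111  0011-1  01-100  0111-0  1-0001(✓)  1-0101(✓)  1-0111(✓)  1-1001(✓)  1-1010  1-1101(✓)  10-001(✓)  10-101(✓)  100-01(✓)  1001-0(✓)  1001-1(✓)  10010-(✓)  10011-(✓)  101-01(✓)  11-001(✓)  11-011(✓)  11-101(✓)  110-01(✓)  110-11(✓)  1100-1(✓)  1101-1(✓)  111-00(✓)  111-01(✓)  1110-0(✓)  1110-1(✓)  11100-(✓)  11101-(✓)  11110-(✓)
size-2^2 implicants → --0111  1--001(✓)  1--101(✓)  1-0-01(✓)  1-01-1  1-1-01(✓)  10--01(✓)  1001--  11--01(✓)  11-0-1  110--1  111-0-  1110--
size-2^3 implicants → 1---01
Unchecked terms (primes): --0111, -00001, -01010, -01101, -11011, -11100, 00-111, 0011-1, 01-100, 010010, 0111-0, 1---01, 1-01-1, 1-1010, 1001--, 11-0-1, 110--1, 111-0-, 1110--
Minterm coverage:
  m1 ⊆ -00001 [E]
  m7 ⊆ --0111,00-111
  m10 ⊆ -01010 [E]
  m13 ⊆ -01101,0011-1
  m15 ⊆ 00-111,0011-1
  m18 ⊆ 010010 [E]
  m20 ⊆ 01-100 [E]
  m23 ⊆ --0111 [E]
  m27 ⊆ -11011 [E]
  m28 ⊆ -11100,01-100,0111-0
  m30 ⊆ 0111-0 [E]
  m33 ⊆ -00001,1---01
  m36 ⊆ 1001-- [E]
  m37 ⊆ 1---01,1-01-1,1001--
  m38 ⊆ 1001-- [E]
  m39 ⊆ --0111,1-01-1,1001--
  m41 ⊆ 1---01 [E]
  m42 ⊆ -01010,1-1010
  m45 ⊆ -01101,1---01
  m49 ⊆ 1---01,11-0-1,110--1
  m51 ⊆ 11-0-1,110--1
  m53 ⊆ 1---01,1-01-1,110--1
  m55 ⊆ --0111,1-01-1,110--1
  m56 ⊆ 111-0-,1110--
  m57 ⊆ 1---01,11-0-1,111-0-,1110--
  m58 ⊆ 1-1010,1110--
  m59 ⊆ -11011,11-0-1,1110--
  m60 ⊆ -11100,111-0-
  m61 ⊆ 1---01,111-0-
E = {--0111, -00001, -01010, -11011, 01-100, 010010, 0111-0, 1---01, 1001--}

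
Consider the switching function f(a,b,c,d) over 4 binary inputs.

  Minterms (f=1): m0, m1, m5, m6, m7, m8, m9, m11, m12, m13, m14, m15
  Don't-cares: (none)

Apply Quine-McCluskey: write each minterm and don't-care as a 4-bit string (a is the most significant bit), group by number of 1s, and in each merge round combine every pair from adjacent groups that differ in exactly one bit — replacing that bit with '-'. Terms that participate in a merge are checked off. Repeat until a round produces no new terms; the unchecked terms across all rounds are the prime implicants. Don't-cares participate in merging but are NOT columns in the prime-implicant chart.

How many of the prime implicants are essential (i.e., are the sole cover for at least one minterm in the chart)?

Round 0: 0000✓ 0001✓ 0101✓ 0110✓ 0111✓ 1000✓ 1001✓ 1011✓ 1100✓ 1101✓ 1110✓ 1111✓
Round 1: -000✓ -001✓ -101✓ -110✓ -111✓ 0-01✓ 000-✓ 01-1✓ 011-✓ 1-00✓ 1-01✓ 1-11✓ 10-1✓ 100-✓ 11-0✓ 11-1✓ 110-✓ 111-✓
Round 2: --01 -00- -1-1 -11- 1--1 1-0- 11--
PIs = {--01, -00-, -1-1, -11-, 1--1, 1-0-, 11--}
Coverage chart:
  m0: -00- ←essential
  m1: --01,-00-
  m5: --01,-1-1
  m6: -11- ←essential
  m7: -1-1,-11-
  m8: -00-,1-0-
  m9: --01,-00-,1--1,1-0-
  m11: 1--1 ←essential
  m12: 1-0-,11--
  m13: --01,-1-1,1--1,1-0-,11--
  m14: -11-,11--
  m15: -1-1,-11-,1--1,11--
Essential: -00-, -11-, 1--1

3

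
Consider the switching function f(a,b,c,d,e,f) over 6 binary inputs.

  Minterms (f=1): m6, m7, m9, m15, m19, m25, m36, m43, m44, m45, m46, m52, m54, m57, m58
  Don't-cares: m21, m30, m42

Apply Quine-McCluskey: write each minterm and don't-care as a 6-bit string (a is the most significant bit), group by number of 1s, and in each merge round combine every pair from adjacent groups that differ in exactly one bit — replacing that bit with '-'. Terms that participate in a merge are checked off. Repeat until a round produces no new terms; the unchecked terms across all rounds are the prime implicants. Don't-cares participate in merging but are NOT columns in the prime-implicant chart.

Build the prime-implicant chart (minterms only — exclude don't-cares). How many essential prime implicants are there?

9

size-2^0 implicants → 000110(✓)  000111(✓)  001001(✓)  001111(✓)  010011  010101  011001(✓)  011110  100100(✓)  101010(✓)  101011(✓)  101100(✓)  101101(✓)  101110(✓)  110100(✓)  110110(✓)  111001(✓)  111010(✓)
size-2^1 implicants → -11001  0-1001  00-111  00011-  1-0100  1-1010  10-100  101-10  10101-  1011-0  10110-  1101-0
Unchecked terms (primes): -11001, 0-1001, 00-111, 00011-, 010011, 010101, 011110, 1-0100, 1-1010, 10-100, 101-10, 10101-, 1011-0, 10110-, 1101-0
Minterm coverage:
  m6 ⊆ 00011- [E]
  m7 ⊆ 00-111,00011-
  m9 ⊆ 0-1001 [E]
  m15 ⊆ 00-111 [E]
  m19 ⊆ 010011 [E]
  m25 ⊆ -11001,0-1001
  m36 ⊆ 1-0100,10-100
  m43 ⊆ 10101- [E]
  m44 ⊆ 10-100,1011-0,10110-
  m45 ⊆ 10110- [E]
  m46 ⊆ 101-10,1011-0
  m52 ⊆ 1-0100,1101-0
  m54 ⊆ 1101-0 [E]
  m57 ⊆ -11001 [E]
  m58 ⊆ 1-1010 [E]
E = {-11001, 0-1001, 00-111, 00011-, 010011, 1-1010, 10101-, 10110-, 1101-0}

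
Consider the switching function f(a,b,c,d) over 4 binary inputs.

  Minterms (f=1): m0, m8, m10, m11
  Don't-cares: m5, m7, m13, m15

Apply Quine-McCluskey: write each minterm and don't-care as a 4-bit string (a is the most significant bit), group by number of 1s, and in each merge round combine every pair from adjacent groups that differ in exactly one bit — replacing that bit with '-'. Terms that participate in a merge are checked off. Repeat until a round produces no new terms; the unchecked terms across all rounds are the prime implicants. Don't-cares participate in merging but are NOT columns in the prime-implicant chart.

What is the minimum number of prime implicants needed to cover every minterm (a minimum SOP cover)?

2

Round 0: 0000✓ 0101✓ 0111✓ 1000✓ 1010✓ 1011✓ 1101✓ 1111✓
Round 1: -000 -101✓ -111✓ 01-1✓ 1-11 10-0 101- 11-1✓
Round 2: -1-1
PIs = {-000, -1-1, 1-11, 10-0, 101-}
Coverage chart:
  m0: -000 ←essential
  m8: -000,10-0
  m10: 10-0,101-
  m11: 1-11,101-
Essential: -000
Petrick residual → 101-
Min cover (2 terms): b'c'd' + ab'c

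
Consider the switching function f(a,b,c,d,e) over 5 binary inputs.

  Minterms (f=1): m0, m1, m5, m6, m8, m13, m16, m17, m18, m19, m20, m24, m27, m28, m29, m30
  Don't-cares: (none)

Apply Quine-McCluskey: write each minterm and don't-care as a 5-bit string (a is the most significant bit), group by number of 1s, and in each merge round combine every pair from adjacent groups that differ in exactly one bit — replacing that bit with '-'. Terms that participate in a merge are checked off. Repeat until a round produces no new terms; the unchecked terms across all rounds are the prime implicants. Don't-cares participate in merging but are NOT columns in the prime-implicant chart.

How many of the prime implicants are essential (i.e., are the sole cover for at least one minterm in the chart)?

[col 0] 00000*, 00001*, 00101*, 00110, 01000*, 01101*, 10000*, 10001*, 10010*, 10011*, 10100*, 11000*, 11011*, 11100*, 11101*, 11110*
[col 1] -0000*, -0001*, -1000*, -1101, 0-000*, 0-101, 00-01, 0000-*, 1-000*, 1-011, 1-100*, 10-00*, 100-0*, 100-1*, 1000-*, 1001-*, 11-00*, 111-0, 1110-
[col 2] --000, -000-, 1--00, 100--
Prime implicants: --000, -000-, -1101, 0-101, 00-01, 00110, 1--00, 1-011, 100--, 111-0, 1110-
PI chart (minterm → PIs covering it):
  0 | --000,-000-
  1 | -000-,00-01
  5 | 0-101,00-01
  6 | 00110  (sole → essential)
  8 | --000  (sole → essential)
  13 | -1101,0-101
  16 | --000,-000-,1--00,100--
  17 | -000-,100--
  18 | 100--  (sole → essential)
  19 | 1-011,100--
  20 | 1--00  (sole → essential)
  24 | --000,1--00
  27 | 1-011  (sole → essential)
  28 | 1--00,111-0,1110-
  29 | -1101,1110-
  30 | 111-0  (sole → essential)
Essential prime implicants: --000, 00110, 1--00, 1-011, 100--, 111-0

6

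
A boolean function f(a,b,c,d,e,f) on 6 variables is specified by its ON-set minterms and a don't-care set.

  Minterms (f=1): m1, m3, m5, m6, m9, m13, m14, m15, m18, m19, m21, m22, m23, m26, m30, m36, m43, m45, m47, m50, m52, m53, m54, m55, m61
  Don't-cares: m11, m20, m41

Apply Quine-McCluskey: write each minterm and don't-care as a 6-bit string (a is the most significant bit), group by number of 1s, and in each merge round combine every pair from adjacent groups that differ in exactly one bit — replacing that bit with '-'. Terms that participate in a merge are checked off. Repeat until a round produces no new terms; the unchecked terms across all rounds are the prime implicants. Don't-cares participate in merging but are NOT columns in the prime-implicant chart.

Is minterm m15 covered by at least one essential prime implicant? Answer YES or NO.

size-2^0 implicants → 000001(✓)  000011(✓)  000101(✓)  000110(✓)  001001(✓)  001011(✓)  001101(✓)  001110(✓)  001111(✓)  010010(✓)  010011(✓)  010100(✓)  010101(✓)  010110(✓)  010111(✓)  011010(✓)  011110(✓)  100100(✓)  101001(✓)  101011(✓)  101101(✓)  101111(✓)  110010(✓)  110100(✓)  110101(✓)  110110(✓)  110111(✓)  111101(✓)
size-2^1 implicants → -01001(✓)  -01011(✓)  -01101(✓)  -01111(✓)  -10010(✓)  -10100(✓)  -10101(✓)  -10110(✓)  -10111(✓)  0-0011  0-0101  0-0110(✓)  0-1110(✓)  00-001(✓)  00-011(✓)  00-101(✓)  00-110(✓)  000-01(✓)  0000-1(✓)  001-01(✓)  001-11(✓)  0010-1(✓)  0011-1(✓)  00111-  01-010(✓)  01-110(✓)  010-10(✓)  010-11(✓)  01001-(✓)  0101-0(✓)  0101-1(✓)  01010-(✓)  01011-(✓)  011-10(✓)  1-0100  1-1101  101-01(✓)  101-11(✓)  1010-1(✓)  1011-1(✓)  11-101  110-10(✓)  1101-0(✓)  1101-1(✓)  11010-(✓)  11011-(✓)
size-2^2 implicants → -01-01(✓)  -01-11(✓)  -010-1(✓)  -011-1(✓)  -10-10  -101-0(✓)  -101-1(✓)  -1010-(✓)  -1011-(✓)  0--110  00--01  00-0-1  001--1(✓)  01--10  010-1-  0101--(✓)  101--1(✓)  1101--(✓)
size-2^3 implicants → -01--1  -101--
Unchecked terms (primes): -01--1, -10-10, -101--, 0--110, 0-0011, 0-0101, 00--01, 00-0-1, 00111-, 01--10, 010-1-, 1-0100, 1-1101, 11-101
Minterm coverage:
  m1 ⊆ 00--01,00-0-1
  m3 ⊆ 0-0011,00-0-1
  m5 ⊆ 0-0101,00--01
  m6 ⊆ 0--110 [E]
  m9 ⊆ -01--1,00--01,00-0-1
  m13 ⊆ -01--1,00--01
  m14 ⊆ 0--110,00111-
  m15 ⊆ -01--1,00111-
  m18 ⊆ -10-10,01--10,010-1-
  m19 ⊆ 0-0011,010-1-
  m21 ⊆ -101--,0-0101
  m22 ⊆ -10-10,-101--,0--110,01--10,010-1-
  m23 ⊆ -101--,010-1-
  m26 ⊆ 01--10 [E]
  m30 ⊆ 0--110,01--10
  m36 ⊆ 1-0100 [E]
  m43 ⊆ -01--1 [E]
  m45 ⊆ -01--1,1-1101
  m47 ⊆ -01--1 [E]
  m50 ⊆ -10-10 [E]
  m52 ⊆ -101--,1-0100
  m53 ⊆ -101--,11-101
  m54 ⊆ -10-10,-101--
  m55 ⊆ -101-- [E]
  m61 ⊆ 1-1101,11-101
E = {-01--1, -10-10, -101--, 0--110, 01--10, 1-0100}

YES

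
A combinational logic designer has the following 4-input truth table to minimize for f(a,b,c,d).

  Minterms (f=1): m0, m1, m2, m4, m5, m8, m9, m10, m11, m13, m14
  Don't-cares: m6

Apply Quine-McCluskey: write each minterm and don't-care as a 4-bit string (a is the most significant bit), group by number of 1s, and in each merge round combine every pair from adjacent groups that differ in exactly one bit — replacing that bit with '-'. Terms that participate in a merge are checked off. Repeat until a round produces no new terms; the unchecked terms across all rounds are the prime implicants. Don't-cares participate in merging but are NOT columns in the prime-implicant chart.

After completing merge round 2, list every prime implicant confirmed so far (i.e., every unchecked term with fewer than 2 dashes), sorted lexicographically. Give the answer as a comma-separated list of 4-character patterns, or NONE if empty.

NONE

Round 0: 0000✓ 0001✓ 0010✓ 0100✓ 0101✓ 0110✓ 1000✓ 1001✓ 1010✓ 1011✓ 1101✓ 1110✓
Round 1: -000✓ -001✓ -010✓ -101✓ -110✓ 0-00✓ 0-01✓ 0-10✓ 00-0✓ 000-✓ 01-0✓ 010-✓ 1-01✓ 1-10✓ 10-0✓ 10-1✓ 100-✓ 101-✓
Round 2: --01 --10 -0-0 -00- 0--0 0-0- 10--
PIs = {--01, --10, -0-0, -00-, 0--0, 0-0-, 10--}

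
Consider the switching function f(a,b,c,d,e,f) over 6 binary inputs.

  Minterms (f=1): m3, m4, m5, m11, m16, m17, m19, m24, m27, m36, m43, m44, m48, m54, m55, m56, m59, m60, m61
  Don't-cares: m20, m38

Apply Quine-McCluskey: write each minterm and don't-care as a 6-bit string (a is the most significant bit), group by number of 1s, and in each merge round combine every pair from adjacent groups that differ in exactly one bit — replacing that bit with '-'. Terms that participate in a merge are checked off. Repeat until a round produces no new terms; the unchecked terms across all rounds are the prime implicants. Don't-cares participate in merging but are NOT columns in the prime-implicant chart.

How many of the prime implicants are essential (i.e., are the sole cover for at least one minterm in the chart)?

Round 0: 000011✓ 000100✓ 000101✓ 001011✓ 010000✓ 010001✓ 010011✓ 010100✓ 011000✓ 011011✓ 100100✓ 100110✓ 101011✓ 101100✓ 110000✓ 110110✓ 110111✓ 111000✓ 111011✓ 111100✓ 111101✓
Round 1: -00100 -01011✓ -10000✓ -11000✓ -11011✓ 0-0011✓ 0-0100 0-1011✓ 00-011✓ 00010- 01-000✓ 01-011✓ 010-00 0100-1 01000- 1-0110 1-1011✓ 1-1100 10-100 1001-0 11-000✓ 11011- 111-00 11110-
Round 2: --1011 -1-000 0--011
PIs = {--1011, -00100, -1-000, 0--011, 0-0100, 00010-, 010-00, 0100-1, 01000-, 1-0110, 1-1100, 10-100, 1001-0, 11011-, 111-00, 11110-}
Coverage chart:
  m3: 0--011 ←essential
  m4: -00100,0-0100,00010-
  m5: 00010- ←essential
  m11: --1011,0--011
  m16: -1-000,010-00,01000-
  m17: 0100-1,01000-
  m19: 0--011,0100-1
  m24: -1-000 ←essential
  m27: --1011,0--011
  m36: -00100,10-100,1001-0
  m43: --1011 ←essential
  m44: 1-1100,10-100
  m48: -1-000 ←essential
  m54: 1-0110,11011-
  m55: 11011- ←essential
  m56: -1-000,111-00
  m59: --1011 ←essential
  m60: 1-1100,111-00,11110-
  m61: 11110- ←essential
Essential: --1011, -1-000, 0--011, 00010-, 11011-, 11110-

6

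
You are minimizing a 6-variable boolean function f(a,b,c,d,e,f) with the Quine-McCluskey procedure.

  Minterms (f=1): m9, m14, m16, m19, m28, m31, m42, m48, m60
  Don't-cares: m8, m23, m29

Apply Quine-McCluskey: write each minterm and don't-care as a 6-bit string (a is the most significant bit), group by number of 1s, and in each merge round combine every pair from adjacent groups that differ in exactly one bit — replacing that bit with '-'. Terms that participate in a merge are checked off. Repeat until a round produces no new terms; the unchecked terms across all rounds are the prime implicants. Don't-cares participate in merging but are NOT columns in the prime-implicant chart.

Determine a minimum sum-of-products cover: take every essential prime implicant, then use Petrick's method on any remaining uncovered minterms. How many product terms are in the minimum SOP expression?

7

size-2^0 implicants → 001000(✓)  001001(✓)  001110  010000(✓)  010011(✓)  010111(✓)  011100(✓)  011101(✓)  011111(✓)  101010  110000(✓)  111100(✓)
size-2^1 implicants → -10000  -11100  00100-  01-111  010-11  0111-1  01110-
Unchecked terms (primes): -10000, -11100, 00100-, 001110, 01-111, 010-11, 0111-1, 01110-, 101010
Minterm coverage:
  m9 ⊆ 00100- [E]
  m14 ⊆ 001110 [E]
  m16 ⊆ -10000 [E]
  m19 ⊆ 010-11 [E]
  m28 ⊆ -11100,01110-
  m31 ⊆ 01-111,0111-1
  m42 ⊆ 101010 [E]
  m48 ⊆ -10000 [E]
  m60 ⊆ -11100 [E]
E = {-10000, -11100, 00100-, 001110, 010-11, 101010}
Petrick residual → 01-111
Cover = bc'd'e'f' + bcde'f' + a'b'cd'e' + a'b'cdef' + a'bdef + a'bc'ef + ab'cd'ef'  |cover|=7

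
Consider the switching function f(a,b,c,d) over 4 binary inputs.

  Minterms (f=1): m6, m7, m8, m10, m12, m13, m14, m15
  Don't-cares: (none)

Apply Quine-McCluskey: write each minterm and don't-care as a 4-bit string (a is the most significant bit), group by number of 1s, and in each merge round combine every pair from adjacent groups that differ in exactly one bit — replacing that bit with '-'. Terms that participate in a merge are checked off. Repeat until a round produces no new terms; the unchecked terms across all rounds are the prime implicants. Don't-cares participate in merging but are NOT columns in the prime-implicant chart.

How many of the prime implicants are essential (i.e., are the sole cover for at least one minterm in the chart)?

3

Round 0: 0110✓ 0111✓ 1000✓ 1010✓ 1100✓ 1101✓ 1110✓ 1111✓
Round 1: -110✓ -111✓ 011-✓ 1-00✓ 1-10✓ 10-0✓ 11-0✓ 11-1✓ 110-✓ 111-✓
Round 2: -11- 1--0 11--
PIs = {-11-, 1--0, 11--}
Coverage chart:
  m6: -11- ←essential
  m7: -11- ←essential
  m8: 1--0 ←essential
  m10: 1--0 ←essential
  m12: 1--0,11--
  m13: 11-- ←essential
  m14: -11-,1--0,11--
  m15: -11-,11--
Essential: -11-, 1--0, 11--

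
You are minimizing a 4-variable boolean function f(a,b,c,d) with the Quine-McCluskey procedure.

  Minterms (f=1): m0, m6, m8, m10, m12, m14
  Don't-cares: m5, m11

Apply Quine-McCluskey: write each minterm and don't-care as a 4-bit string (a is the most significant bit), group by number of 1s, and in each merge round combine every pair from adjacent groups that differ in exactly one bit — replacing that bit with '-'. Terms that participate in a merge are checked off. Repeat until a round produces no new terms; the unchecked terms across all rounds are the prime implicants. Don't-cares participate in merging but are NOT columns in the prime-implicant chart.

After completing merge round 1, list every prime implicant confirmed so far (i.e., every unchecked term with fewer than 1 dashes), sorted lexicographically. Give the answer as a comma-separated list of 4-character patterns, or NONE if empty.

0101

[col 0] 0000*, 0101, 0110*, 1000*, 1010*, 1011*, 1100*, 1110*
[col 1] -000, -110, 1-00*, 1-10*, 10-0*, 101-, 11-0*
[col 2] 1--0
Prime implicants: -000, -110, 0101, 1--0, 101-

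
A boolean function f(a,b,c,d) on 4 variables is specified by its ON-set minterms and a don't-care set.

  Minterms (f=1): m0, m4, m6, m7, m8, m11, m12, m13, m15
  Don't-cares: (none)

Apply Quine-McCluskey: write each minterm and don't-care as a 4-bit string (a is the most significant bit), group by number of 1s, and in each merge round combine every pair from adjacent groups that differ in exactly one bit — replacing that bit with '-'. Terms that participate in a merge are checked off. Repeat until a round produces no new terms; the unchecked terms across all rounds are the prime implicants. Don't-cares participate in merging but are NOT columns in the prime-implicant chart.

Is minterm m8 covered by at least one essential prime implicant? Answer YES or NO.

YES

Round 0: 0000✓ 0100✓ 0110✓ 0111✓ 1000✓ 1011✓ 1100✓ 1101✓ 1111✓
Round 1: -000✓ -100✓ -111 0-00✓ 01-0 011- 1-00✓ 1-11 11-1 110-
Round 2: --00
PIs = {--00, -111, 01-0, 011-, 1-11, 11-1, 110-}
Coverage chart:
  m0: --00 ←essential
  m4: --00,01-0
  m6: 01-0,011-
  m7: -111,011-
  m8: --00 ←essential
  m11: 1-11 ←essential
  m12: --00,110-
  m13: 11-1,110-
  m15: -111,1-11,11-1
Essential: --00, 1-11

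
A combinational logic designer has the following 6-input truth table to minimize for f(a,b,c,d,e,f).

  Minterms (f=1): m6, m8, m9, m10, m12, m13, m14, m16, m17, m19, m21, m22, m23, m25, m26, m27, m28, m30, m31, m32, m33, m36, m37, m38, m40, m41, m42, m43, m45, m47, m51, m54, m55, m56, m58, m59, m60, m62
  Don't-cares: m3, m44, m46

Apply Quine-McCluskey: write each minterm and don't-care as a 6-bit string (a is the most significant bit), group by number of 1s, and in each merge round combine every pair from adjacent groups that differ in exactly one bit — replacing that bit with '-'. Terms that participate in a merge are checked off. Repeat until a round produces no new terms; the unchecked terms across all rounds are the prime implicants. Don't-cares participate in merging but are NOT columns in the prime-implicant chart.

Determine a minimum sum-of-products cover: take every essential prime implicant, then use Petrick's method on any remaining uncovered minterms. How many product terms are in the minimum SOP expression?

Round 0: 000011✓ 000110✓ 001000✓ 001001✓ 001010✓ 001100✓ 001101✓ 001110✓ 010000✓ 010001✓ 010011✓ 010101✓ 010110✓ 010111✓ 011001✓ 011010✓ 011011✓ 011100✓ 011110✓ 011111✓ 100000✓ 100001✓ 100100✓ 100101✓ 100110✓ 101000✓ 101001✓ 101010✓ 101011✓ 101100✓ 101101✓ 101110✓ 101111✓ 110011✓ 110110✓ 110111✓ 111000✓ 111010✓ 111011✓ 111100✓ 111110✓
Round 1: -00110✓ -01000✓ -01001✓ -01010✓ -01100✓ -01101✓ -01110✓ -10011✓ -10110✓ -10111✓ -11010✓ -11011✓ -11100✓ -11110✓ 0-0011 0-0110✓ 0-1001 0-1010✓ 0-1100✓ 0-1110✓ 00-110✓ 001-00✓ 001-01✓ 001-10✓ 0010-0✓ 00100-✓ 0011-0✓ 00110-✓ 01-001✓ 01-011✓ 01-110✓ 01-111✓ 010-01✓ 010-11✓ 0100-1✓ 01000- 0101-1✓ 01011-✓ 011-10✓ 011-11✓ 0110-1✓ 01101-✓ 0111-0✓ 01111-✓ 1-0110✓ 1-1000✓ 1-1010✓ 1-1011✓ 1-1100✓ 1-1110✓ 10-000✓ 10-001✓ 10-100✓ 10-101✓ 10-110✓ 100-00✓ 100-01✓ 10000-✓ 1001-0✓ 10010-✓ 101-00✓ 101-01✓ 101-10✓ 101-11✓ 1010-0✓ 1010-1✓ 10100-✓ 10101-✓ 1011-0✓ 1011-1✓ 10110-✓ 10111-✓ 11-011✓ 11-110✓ 110-11✓ 11011-✓ 111-00✓ 111-10✓ 1110-0✓ 11101-✓ 1111-0✓
Round 2: --0110✓ --1010✓ --1100✓ --1110✓ -0-110✓ -01-00✓ -01-01✓ -01-10✓ -010-0✓ -0100-✓ -011-0✓ -0110-✓ -1-011 -1-110✓ -10-11 -1011- -11-10✓ -1101- -111-0✓ 0--110✓ 0-1-10✓ 0-11-0✓ 001--0✓ 001-0-✓ 01--11 01-0-1 01-11- 010--1 011-1- 1--110✓ 1-1-00✓ 1-1-10✓ 1-10-0✓ 1-101- 1-11-0✓ 10--00✓ 10--01✓ 10-00-✓ 10-1-0 10-10-✓ 100-0-✓ 101--0✓ 101--1✓ 101-0-✓ 101-1-✓ 1010--✓ 1011--✓ 111--0✓
Round 3: ---110 --1-10 --11-0 -01--0 -01-0- 1-1--0 10--0- 101---
PIs = {---110, --1-10, --11-0, -01--0, -01-0-, -1-011, -10-11, -1011-, -1101-, 0-0011, 0-1001, 01--11, 01-0-1, 01-11-, 010--1, 01000-, 011-1-, 1-1--0, 1-101-, 10--0-, 10-1-0, 101---}
Coverage chart:
  m6: ---110 ←essential
  m8: -01--0,-01-0-
  m9: -01-0-,0-1001
  m10: --1-10,-01--0
  m12: --11-0,-01--0,-01-0-
  m13: -01-0- ←essential
  m14: ---110,--1-10,--11-0,-01--0
  m16: 01000- ←essential
  m17: 01-0-1,010--1,01000-
  m19: -1-011,-10-11,0-0011,01--11,01-0-1,010--1
  m21: 010--1 ←essential
  m22: ---110,-1011-,01-11-
  m23: -10-11,-1011-,01--11,01-11-,010--1
  m25: 0-1001,01-0-1
  m26: --1-10,-1101-,011-1-
  m27: -1-011,-1101-,01--11,01-0-1,011-1-
  m28: --11-0 ←essential
  m30: ---110,--1-10,--11-0,01-11-,011-1-
  m31: 01--11,01-11-,011-1-
  m32: 10--0- ←essential
  m33: 10--0- ←essential
  m36: 10--0-,10-1-0
  m37: 10--0- ←essential
  m38: ---110,10-1-0
  m40: -01--0,-01-0-,1-1--0,10--0-,101---
  m41: -01-0-,10--0-,101---
  m42: --1-10,-01--0,1-1--0,1-101-,101---
  m43: 1-101-,101---
  m45: -01-0-,10--0-,101---
  m47: 101--- ←essential
  m51: -1-011,-10-11
  m54: ---110,-1011-
  m55: -10-11,-1011-
  m56: 1-1--0 ←essential
  m58: --1-10,-1101-,1-1--0,1-101-
  m59: -1-011,-1101-,1-101-
  m60: --11-0,1-1--0
  m62: ---110,--1-10,--11-0,1-1--0
Essential: ---110, --11-0, -01-0-, 010--1, 01000-, 1-1--0, 10--0-, 101---
Petrick residual → --1-10, -1-011, -10-11, 0-1001, 01--11
Min cover (13 terms): def' + cef' + cdf' + b'ce' + bd'ef + bc'ef + a'cd'e'f + a'bef + a'bc'f + a'bc'd'e' + acf' + ab'e' + ab'c

13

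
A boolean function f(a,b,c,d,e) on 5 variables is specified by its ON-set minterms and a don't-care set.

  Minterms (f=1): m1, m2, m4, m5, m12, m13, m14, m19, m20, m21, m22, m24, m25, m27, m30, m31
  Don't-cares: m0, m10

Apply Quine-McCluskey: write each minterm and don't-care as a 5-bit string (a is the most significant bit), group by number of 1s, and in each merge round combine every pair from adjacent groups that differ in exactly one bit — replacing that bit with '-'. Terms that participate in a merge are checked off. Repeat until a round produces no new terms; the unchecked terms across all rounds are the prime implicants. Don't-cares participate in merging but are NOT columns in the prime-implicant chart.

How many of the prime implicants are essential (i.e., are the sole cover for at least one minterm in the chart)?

5

size-2^0 implicants → 00000(✓)  00001(✓)  00010(✓)  00100(✓)  00101(✓)  01010(✓)  01100(✓)  01101(✓)  01110(✓)  10011(✓)  10100(✓)  10101(✓)  10110(✓)  11000(✓)  11001(✓)  11011(✓)  11110(✓)  11111(✓)
size-2^1 implicants → -0100(✓)  -0101(✓)  -1110  0-010  0-100(✓)  0-101(✓)  00-00(✓)  00-01(✓)  000-0  0000-(✓)  0010-(✓)  01-10  011-0  0110-(✓)  1-011  1-110  101-0  1010-(✓)  11-11  110-1  1100-  1111-
size-2^2 implicants → -010-  0-10-  00-0-
Unchecked terms (primes): -010-, -1110, 0-010, 0-10-, 00-0-, 000-0, 01-10, 011-0, 1-011, 1-110, 101-0, 11-11, 110-1, 1100-, 1111-
Minterm coverage:
  m1 ⊆ 00-0- [E]
  m2 ⊆ 0-010,000-0
  m4 ⊆ -010-,0-10-,00-0-
  m5 ⊆ -010-,0-10-,00-0-
  m12 ⊆ 0-10-,011-0
  m13 ⊆ 0-10- [E]
  m14 ⊆ -1110,01-10,011-0
  m19 ⊆ 1-011 [E]
  m20 ⊆ -010-,101-0
  m21 ⊆ -010- [E]
  m22 ⊆ 1-110,101-0
  m24 ⊆ 1100- [E]
  m25 ⊆ 110-1,1100-
  m27 ⊆ 1-011,11-11,110-1
  m30 ⊆ -1110,1-110,1111-
  m31 ⊆ 11-11,1111-
E = {-010-, 0-10-, 00-0-, 1-011, 1100-}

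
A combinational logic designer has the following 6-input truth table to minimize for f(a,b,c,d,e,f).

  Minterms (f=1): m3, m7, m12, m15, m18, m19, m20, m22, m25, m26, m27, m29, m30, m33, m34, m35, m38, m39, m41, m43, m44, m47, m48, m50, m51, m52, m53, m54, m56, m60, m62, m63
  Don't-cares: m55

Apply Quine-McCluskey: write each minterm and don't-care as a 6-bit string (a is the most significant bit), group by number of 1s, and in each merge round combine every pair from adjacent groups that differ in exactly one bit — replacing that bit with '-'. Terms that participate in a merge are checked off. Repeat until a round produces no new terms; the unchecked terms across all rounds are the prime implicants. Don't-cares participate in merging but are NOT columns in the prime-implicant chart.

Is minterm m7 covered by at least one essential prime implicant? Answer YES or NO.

YES

size-2^0 implicants → 000011(✓)  000111(✓)  001100(✓)  001111(✓)  010010(✓)  010011(✓)  010100(✓)  010110(✓)  011001(✓)  011010(✓)  011011(✓)  011101(✓)  011110(✓)  100001(✓)  100010(✓)  100011(✓)  100110(✓)  100111(✓)  101001(✓)  101011(✓)  101100(✓)  101111(✓)  110000(✓)  110010(✓)  110011(✓)  110100(✓)  110101(✓)  110110(✓)  110111(✓)  111000(✓)  111100(✓)  111110(✓)  111111(✓)
size-2^1 implicants → -00011(✓)  -00111(✓)  -01100  -01111(✓)  -10010(✓)  -10011(✓)  -10100(✓)  -10110(✓)  -11110(✓)  0-0011(✓)  00-111(✓)  000-11(✓)  01-010(✓)  01-011(✓)  01-110(✓)  010-10(✓)  01001-(✓)  0101-0(✓)  011-01  011-10(✓)  0110-1  01101-(✓)  1-0010(✓)  1-0011(✓)  1-0110(✓)  1-0111(✓)  1-1100  1-1111(✓)  10-001(✓)  10-011(✓)  10-111(✓)  100-10(✓)  100-11(✓)  1000-1(✓)  10001-(✓)  10011-(✓)  101-11(✓)  1010-1(✓)  11-000(✓)  11-100(✓)  11-110(✓)  11-111(✓)  110-00(✓)  110-10(✓)  110-11(✓)  1100-0(✓)  11001-(✓)  1101-0(✓)  1101-1(✓)  11010-(✓)  11011-(✓)  111-00(✓)  1111-0(✓)  11111-(✓)
size-2^2 implicants → --0011  -0-111  -00-11  -1-110  -10-10  -1001-  -101-0  01--10  01-01-  1--111  1-0-10(✓)  1-0-11(✓)  1-001-(✓)  1-011-(✓)  10--11  10-0-1  100-1-(✓)  11--00  11-1-0  11-11-  110--0  110-1-(✓)  1101--
size-2^3 implicants → 1-0-1-
Unchecked terms (primes): --0011, -0-111, -00-11, -01100, -1-110, -10-10, -1001-, -101-0, 01--10, 01-01-, 011-01, 0110-1, 1--111, 1-0-1-, 1-1100, 10--11, 10-0-1, 11--00, 11-1-0, 11-11-, 110--0, 1101--
Minterm coverage:
  m3 ⊆ --0011,-00-11
  m7 ⊆ -0-111,-00-11
  m12 ⊆ -01100 [E]
  m15 ⊆ -0-111 [E]
  m18 ⊆ -10-10,-1001-,01--10,01-01-
  m19 ⊆ --0011,-1001-,01-01-
  m20 ⊆ -101-0 [E]
  m22 ⊆ -1-110,-10-10,-101-0,01--10
  m25 ⊆ 011-01,0110-1
  m26 ⊆ 01--10,01-01-
  m27 ⊆ 01-01-,0110-1
  m29 ⊆ 011-01 [E]
  m30 ⊆ -1-110,01--10
  m33 ⊆ 10-0-1 [E]
  m34 ⊆ 1-0-1- [E]
  m35 ⊆ --0011,-00-11,1-0-1-,10--11,10-0-1
  m38 ⊆ 1-0-1- [E]
  m39 ⊆ -0-111,-00-11,1--111,1-0-1-,10--11
  m41 ⊆ 10-0-1 [E]
  m43 ⊆ 10--11,10-0-1
  m44 ⊆ -01100,1-1100
  m47 ⊆ -0-111,1--111,10--11
  m48 ⊆ 11--00,110--0
  m50 ⊆ -10-10,-1001-,1-0-1-,110--0
  m51 ⊆ --0011,-1001-,1-0-1-
  m52 ⊆ -101-0,11--00,11-1-0,110--0,1101--
  m53 ⊆ 1101-- [E]
  m54 ⊆ -1-110,-10-10,-101-0,1-0-1-,11-1-0,11-11-,110--0,1101--
  m56 ⊆ 11--00 [E]
  m60 ⊆ 1-1100,11--00,11-1-0
  m62 ⊆ -1-110,11-1-0,11-11-
  m63 ⊆ 1--111,11-11-
E = {-0-111, -01100, -101-0, 011-01, 1-0-1-, 10-0-1, 11--00, 1101--}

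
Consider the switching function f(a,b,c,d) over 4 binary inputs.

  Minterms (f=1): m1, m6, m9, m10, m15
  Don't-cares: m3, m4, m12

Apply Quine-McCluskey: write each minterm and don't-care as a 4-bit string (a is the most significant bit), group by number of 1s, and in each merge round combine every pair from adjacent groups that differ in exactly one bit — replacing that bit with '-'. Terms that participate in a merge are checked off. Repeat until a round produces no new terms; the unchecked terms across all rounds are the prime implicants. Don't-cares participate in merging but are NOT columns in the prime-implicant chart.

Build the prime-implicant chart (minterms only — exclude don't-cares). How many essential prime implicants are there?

4

[col 0] 0001*, 0011*, 0100*, 0110*, 1001*, 1010, 1100*, 1111
[col 1] -001, -100, 00-1, 01-0
Prime implicants: -001, -100, 00-1, 01-0, 1010, 1111
PI chart (minterm → PIs covering it):
  1 | -001,00-1
  6 | 01-0  (sole → essential)
  9 | -001  (sole → essential)
  10 | 1010  (sole → essential)
  15 | 1111  (sole → essential)
Essential prime implicants: -001, 01-0, 1010, 1111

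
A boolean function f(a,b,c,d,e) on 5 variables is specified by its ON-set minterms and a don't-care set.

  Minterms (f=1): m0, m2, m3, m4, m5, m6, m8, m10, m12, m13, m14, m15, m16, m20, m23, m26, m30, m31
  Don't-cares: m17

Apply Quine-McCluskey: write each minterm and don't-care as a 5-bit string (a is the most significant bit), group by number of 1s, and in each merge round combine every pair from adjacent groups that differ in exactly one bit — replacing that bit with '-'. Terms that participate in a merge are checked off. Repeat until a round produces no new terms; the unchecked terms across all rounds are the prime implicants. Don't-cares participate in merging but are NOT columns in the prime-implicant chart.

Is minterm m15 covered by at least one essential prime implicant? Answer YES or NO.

Round 0: 00000✓ 00010✓ 00011✓ 00100✓ 00101✓ 00110✓ 01000✓ 01010✓ 01100✓ 01101✓ 01110✓ 01111✓ 10000✓ 10001✓ 10100✓ 10111✓ 11010✓ 11110✓ 11111✓
Round 1: -0000✓ -0100✓ -1010✓ -1110✓ -1111✓ 0-000✓ 0-010✓ 0-100✓ 0-101✓ 0-110✓ 00-00✓ 00-10✓ 000-0✓ 0001- 001-0✓ 0010-✓ 01-00✓ 01-10✓ 010-0✓ 011-0✓ 011-1✓ 0110-✓ 0111-✓ 1-111 10-00✓ 1000- 11-10✓ 1111-✓
Round 2: -0-00 -1-10 -111- 0--00✓ 0--10✓ 0-0-0✓ 0-1-0✓ 0-10- 00--0✓ 01--0✓ 011--
Round 3: 0---0
PIs = {-0-00, -1-10, -111-, 0---0, 0-10-, 0001-, 011--, 1-111, 1000-}
Coverage chart:
  m0: -0-00,0---0
  m2: 0---0,0001-
  m3: 0001- ←essential
  m4: -0-00,0---0,0-10-
  m5: 0-10- ←essential
  m6: 0---0 ←essential
  m8: 0---0 ←essential
  m10: -1-10,0---0
  m12: 0---0,0-10-,011--
  m13: 0-10-,011--
  m14: -1-10,-111-,0---0,011--
  m15: -111-,011--
  m16: -0-00,1000-
  m20: -0-00 ←essential
  m23: 1-111 ←essential
  m26: -1-10 ←essential
  m30: -1-10,-111-
  m31: -111-,1-111
Essential: -0-00, -1-10, 0---0, 0-10-, 0001-, 1-111

NO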